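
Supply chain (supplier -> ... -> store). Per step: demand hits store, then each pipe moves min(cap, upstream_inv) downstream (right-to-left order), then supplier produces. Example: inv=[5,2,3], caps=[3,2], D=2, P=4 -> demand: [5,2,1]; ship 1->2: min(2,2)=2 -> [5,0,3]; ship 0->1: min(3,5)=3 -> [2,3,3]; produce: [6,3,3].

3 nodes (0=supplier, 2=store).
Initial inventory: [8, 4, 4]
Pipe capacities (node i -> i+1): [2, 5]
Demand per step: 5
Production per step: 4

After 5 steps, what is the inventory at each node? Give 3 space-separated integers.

Step 1: demand=5,sold=4 ship[1->2]=4 ship[0->1]=2 prod=4 -> inv=[10 2 4]
Step 2: demand=5,sold=4 ship[1->2]=2 ship[0->1]=2 prod=4 -> inv=[12 2 2]
Step 3: demand=5,sold=2 ship[1->2]=2 ship[0->1]=2 prod=4 -> inv=[14 2 2]
Step 4: demand=5,sold=2 ship[1->2]=2 ship[0->1]=2 prod=4 -> inv=[16 2 2]
Step 5: demand=5,sold=2 ship[1->2]=2 ship[0->1]=2 prod=4 -> inv=[18 2 2]

18 2 2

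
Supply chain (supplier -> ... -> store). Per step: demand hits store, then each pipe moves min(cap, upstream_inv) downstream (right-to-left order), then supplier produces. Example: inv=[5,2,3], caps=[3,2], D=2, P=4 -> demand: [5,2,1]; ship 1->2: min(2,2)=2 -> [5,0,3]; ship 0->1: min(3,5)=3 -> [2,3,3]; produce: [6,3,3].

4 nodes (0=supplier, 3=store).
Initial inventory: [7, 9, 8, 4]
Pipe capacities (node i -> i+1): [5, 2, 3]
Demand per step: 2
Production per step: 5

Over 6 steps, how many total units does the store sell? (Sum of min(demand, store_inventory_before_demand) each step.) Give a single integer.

Answer: 12

Derivation:
Step 1: sold=2 (running total=2) -> [7 12 7 5]
Step 2: sold=2 (running total=4) -> [7 15 6 6]
Step 3: sold=2 (running total=6) -> [7 18 5 7]
Step 4: sold=2 (running total=8) -> [7 21 4 8]
Step 5: sold=2 (running total=10) -> [7 24 3 9]
Step 6: sold=2 (running total=12) -> [7 27 2 10]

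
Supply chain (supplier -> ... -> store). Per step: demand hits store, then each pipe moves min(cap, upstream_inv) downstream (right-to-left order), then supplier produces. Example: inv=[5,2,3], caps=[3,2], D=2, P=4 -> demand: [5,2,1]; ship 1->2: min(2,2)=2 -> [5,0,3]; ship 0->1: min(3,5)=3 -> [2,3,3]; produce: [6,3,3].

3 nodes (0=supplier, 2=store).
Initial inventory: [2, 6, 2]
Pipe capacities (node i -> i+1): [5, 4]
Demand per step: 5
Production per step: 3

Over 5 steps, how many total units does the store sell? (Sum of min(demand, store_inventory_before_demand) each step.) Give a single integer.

Answer: 16

Derivation:
Step 1: sold=2 (running total=2) -> [3 4 4]
Step 2: sold=4 (running total=6) -> [3 3 4]
Step 3: sold=4 (running total=10) -> [3 3 3]
Step 4: sold=3 (running total=13) -> [3 3 3]
Step 5: sold=3 (running total=16) -> [3 3 3]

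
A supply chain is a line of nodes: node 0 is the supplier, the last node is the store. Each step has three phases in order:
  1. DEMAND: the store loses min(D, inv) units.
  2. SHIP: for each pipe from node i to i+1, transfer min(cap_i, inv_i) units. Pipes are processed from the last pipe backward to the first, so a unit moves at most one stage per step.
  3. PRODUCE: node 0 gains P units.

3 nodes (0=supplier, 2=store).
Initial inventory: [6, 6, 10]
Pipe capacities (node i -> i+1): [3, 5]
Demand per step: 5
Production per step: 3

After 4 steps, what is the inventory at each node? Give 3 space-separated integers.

Step 1: demand=5,sold=5 ship[1->2]=5 ship[0->1]=3 prod=3 -> inv=[6 4 10]
Step 2: demand=5,sold=5 ship[1->2]=4 ship[0->1]=3 prod=3 -> inv=[6 3 9]
Step 3: demand=5,sold=5 ship[1->2]=3 ship[0->1]=3 prod=3 -> inv=[6 3 7]
Step 4: demand=5,sold=5 ship[1->2]=3 ship[0->1]=3 prod=3 -> inv=[6 3 5]

6 3 5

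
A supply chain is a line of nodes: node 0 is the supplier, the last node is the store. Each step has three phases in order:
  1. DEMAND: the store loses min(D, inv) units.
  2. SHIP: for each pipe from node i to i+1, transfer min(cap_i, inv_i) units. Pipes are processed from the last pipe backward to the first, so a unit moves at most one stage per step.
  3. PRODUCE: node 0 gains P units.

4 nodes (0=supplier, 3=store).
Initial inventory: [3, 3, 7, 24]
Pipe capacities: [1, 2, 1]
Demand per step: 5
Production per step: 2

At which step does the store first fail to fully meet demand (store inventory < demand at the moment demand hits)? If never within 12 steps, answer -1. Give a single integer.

Step 1: demand=5,sold=5 ship[2->3]=1 ship[1->2]=2 ship[0->1]=1 prod=2 -> [4 2 8 20]
Step 2: demand=5,sold=5 ship[2->3]=1 ship[1->2]=2 ship[0->1]=1 prod=2 -> [5 1 9 16]
Step 3: demand=5,sold=5 ship[2->3]=1 ship[1->2]=1 ship[0->1]=1 prod=2 -> [6 1 9 12]
Step 4: demand=5,sold=5 ship[2->3]=1 ship[1->2]=1 ship[0->1]=1 prod=2 -> [7 1 9 8]
Step 5: demand=5,sold=5 ship[2->3]=1 ship[1->2]=1 ship[0->1]=1 prod=2 -> [8 1 9 4]
Step 6: demand=5,sold=4 ship[2->3]=1 ship[1->2]=1 ship[0->1]=1 prod=2 -> [9 1 9 1]
Step 7: demand=5,sold=1 ship[2->3]=1 ship[1->2]=1 ship[0->1]=1 prod=2 -> [10 1 9 1]
Step 8: demand=5,sold=1 ship[2->3]=1 ship[1->2]=1 ship[0->1]=1 prod=2 -> [11 1 9 1]
Step 9: demand=5,sold=1 ship[2->3]=1 ship[1->2]=1 ship[0->1]=1 prod=2 -> [12 1 9 1]
Step 10: demand=5,sold=1 ship[2->3]=1 ship[1->2]=1 ship[0->1]=1 prod=2 -> [13 1 9 1]
Step 11: demand=5,sold=1 ship[2->3]=1 ship[1->2]=1 ship[0->1]=1 prod=2 -> [14 1 9 1]
Step 12: demand=5,sold=1 ship[2->3]=1 ship[1->2]=1 ship[0->1]=1 prod=2 -> [15 1 9 1]
First stockout at step 6

6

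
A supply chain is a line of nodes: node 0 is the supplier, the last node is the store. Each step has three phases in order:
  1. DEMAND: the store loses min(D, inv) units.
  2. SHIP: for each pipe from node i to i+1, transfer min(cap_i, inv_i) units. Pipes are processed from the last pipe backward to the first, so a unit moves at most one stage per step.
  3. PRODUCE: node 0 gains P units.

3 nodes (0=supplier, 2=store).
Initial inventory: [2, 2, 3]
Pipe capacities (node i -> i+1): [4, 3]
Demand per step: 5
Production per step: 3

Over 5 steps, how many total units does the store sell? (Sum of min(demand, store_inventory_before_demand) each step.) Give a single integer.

Answer: 13

Derivation:
Step 1: sold=3 (running total=3) -> [3 2 2]
Step 2: sold=2 (running total=5) -> [3 3 2]
Step 3: sold=2 (running total=7) -> [3 3 3]
Step 4: sold=3 (running total=10) -> [3 3 3]
Step 5: sold=3 (running total=13) -> [3 3 3]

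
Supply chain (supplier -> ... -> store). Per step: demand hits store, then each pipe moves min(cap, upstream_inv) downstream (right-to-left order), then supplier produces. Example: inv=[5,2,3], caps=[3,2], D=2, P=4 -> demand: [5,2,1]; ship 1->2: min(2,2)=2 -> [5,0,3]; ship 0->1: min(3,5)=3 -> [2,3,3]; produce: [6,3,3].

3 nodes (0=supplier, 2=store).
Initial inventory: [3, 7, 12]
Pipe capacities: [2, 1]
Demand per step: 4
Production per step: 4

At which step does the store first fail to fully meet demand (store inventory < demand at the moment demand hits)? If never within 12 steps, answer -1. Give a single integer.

Step 1: demand=4,sold=4 ship[1->2]=1 ship[0->1]=2 prod=4 -> [5 8 9]
Step 2: demand=4,sold=4 ship[1->2]=1 ship[0->1]=2 prod=4 -> [7 9 6]
Step 3: demand=4,sold=4 ship[1->2]=1 ship[0->1]=2 prod=4 -> [9 10 3]
Step 4: demand=4,sold=3 ship[1->2]=1 ship[0->1]=2 prod=4 -> [11 11 1]
Step 5: demand=4,sold=1 ship[1->2]=1 ship[0->1]=2 prod=4 -> [13 12 1]
Step 6: demand=4,sold=1 ship[1->2]=1 ship[0->1]=2 prod=4 -> [15 13 1]
Step 7: demand=4,sold=1 ship[1->2]=1 ship[0->1]=2 prod=4 -> [17 14 1]
Step 8: demand=4,sold=1 ship[1->2]=1 ship[0->1]=2 prod=4 -> [19 15 1]
Step 9: demand=4,sold=1 ship[1->2]=1 ship[0->1]=2 prod=4 -> [21 16 1]
Step 10: demand=4,sold=1 ship[1->2]=1 ship[0->1]=2 prod=4 -> [23 17 1]
Step 11: demand=4,sold=1 ship[1->2]=1 ship[0->1]=2 prod=4 -> [25 18 1]
Step 12: demand=4,sold=1 ship[1->2]=1 ship[0->1]=2 prod=4 -> [27 19 1]
First stockout at step 4

4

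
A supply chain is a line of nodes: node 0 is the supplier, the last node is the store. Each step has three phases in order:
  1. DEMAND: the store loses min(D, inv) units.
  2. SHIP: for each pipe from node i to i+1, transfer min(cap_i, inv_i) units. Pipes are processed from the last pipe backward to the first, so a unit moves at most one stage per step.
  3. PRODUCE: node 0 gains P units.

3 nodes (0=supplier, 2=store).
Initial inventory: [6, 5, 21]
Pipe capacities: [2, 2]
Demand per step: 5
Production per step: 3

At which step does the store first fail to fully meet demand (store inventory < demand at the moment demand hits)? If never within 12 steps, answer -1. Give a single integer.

Step 1: demand=5,sold=5 ship[1->2]=2 ship[0->1]=2 prod=3 -> [7 5 18]
Step 2: demand=5,sold=5 ship[1->2]=2 ship[0->1]=2 prod=3 -> [8 5 15]
Step 3: demand=5,sold=5 ship[1->2]=2 ship[0->1]=2 prod=3 -> [9 5 12]
Step 4: demand=5,sold=5 ship[1->2]=2 ship[0->1]=2 prod=3 -> [10 5 9]
Step 5: demand=5,sold=5 ship[1->2]=2 ship[0->1]=2 prod=3 -> [11 5 6]
Step 6: demand=5,sold=5 ship[1->2]=2 ship[0->1]=2 prod=3 -> [12 5 3]
Step 7: demand=5,sold=3 ship[1->2]=2 ship[0->1]=2 prod=3 -> [13 5 2]
Step 8: demand=5,sold=2 ship[1->2]=2 ship[0->1]=2 prod=3 -> [14 5 2]
Step 9: demand=5,sold=2 ship[1->2]=2 ship[0->1]=2 prod=3 -> [15 5 2]
Step 10: demand=5,sold=2 ship[1->2]=2 ship[0->1]=2 prod=3 -> [16 5 2]
Step 11: demand=5,sold=2 ship[1->2]=2 ship[0->1]=2 prod=3 -> [17 5 2]
Step 12: demand=5,sold=2 ship[1->2]=2 ship[0->1]=2 prod=3 -> [18 5 2]
First stockout at step 7

7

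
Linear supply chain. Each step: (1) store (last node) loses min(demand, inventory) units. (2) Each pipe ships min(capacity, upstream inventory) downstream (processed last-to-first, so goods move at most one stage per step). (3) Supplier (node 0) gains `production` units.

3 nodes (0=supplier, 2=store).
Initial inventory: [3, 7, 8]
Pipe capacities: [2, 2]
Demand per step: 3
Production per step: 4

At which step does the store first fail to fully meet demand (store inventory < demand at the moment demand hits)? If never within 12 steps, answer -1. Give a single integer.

Step 1: demand=3,sold=3 ship[1->2]=2 ship[0->1]=2 prod=4 -> [5 7 7]
Step 2: demand=3,sold=3 ship[1->2]=2 ship[0->1]=2 prod=4 -> [7 7 6]
Step 3: demand=3,sold=3 ship[1->2]=2 ship[0->1]=2 prod=4 -> [9 7 5]
Step 4: demand=3,sold=3 ship[1->2]=2 ship[0->1]=2 prod=4 -> [11 7 4]
Step 5: demand=3,sold=3 ship[1->2]=2 ship[0->1]=2 prod=4 -> [13 7 3]
Step 6: demand=3,sold=3 ship[1->2]=2 ship[0->1]=2 prod=4 -> [15 7 2]
Step 7: demand=3,sold=2 ship[1->2]=2 ship[0->1]=2 prod=4 -> [17 7 2]
Step 8: demand=3,sold=2 ship[1->2]=2 ship[0->1]=2 prod=4 -> [19 7 2]
Step 9: demand=3,sold=2 ship[1->2]=2 ship[0->1]=2 prod=4 -> [21 7 2]
Step 10: demand=3,sold=2 ship[1->2]=2 ship[0->1]=2 prod=4 -> [23 7 2]
Step 11: demand=3,sold=2 ship[1->2]=2 ship[0->1]=2 prod=4 -> [25 7 2]
Step 12: demand=3,sold=2 ship[1->2]=2 ship[0->1]=2 prod=4 -> [27 7 2]
First stockout at step 7

7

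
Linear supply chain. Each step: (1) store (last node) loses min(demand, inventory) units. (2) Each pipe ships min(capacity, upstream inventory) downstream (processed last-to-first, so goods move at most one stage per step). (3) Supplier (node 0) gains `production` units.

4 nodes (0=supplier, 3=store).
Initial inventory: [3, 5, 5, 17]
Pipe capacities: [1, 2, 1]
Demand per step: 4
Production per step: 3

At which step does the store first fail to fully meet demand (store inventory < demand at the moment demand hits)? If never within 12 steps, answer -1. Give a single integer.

Step 1: demand=4,sold=4 ship[2->3]=1 ship[1->2]=2 ship[0->1]=1 prod=3 -> [5 4 6 14]
Step 2: demand=4,sold=4 ship[2->3]=1 ship[1->2]=2 ship[0->1]=1 prod=3 -> [7 3 7 11]
Step 3: demand=4,sold=4 ship[2->3]=1 ship[1->2]=2 ship[0->1]=1 prod=3 -> [9 2 8 8]
Step 4: demand=4,sold=4 ship[2->3]=1 ship[1->2]=2 ship[0->1]=1 prod=3 -> [11 1 9 5]
Step 5: demand=4,sold=4 ship[2->3]=1 ship[1->2]=1 ship[0->1]=1 prod=3 -> [13 1 9 2]
Step 6: demand=4,sold=2 ship[2->3]=1 ship[1->2]=1 ship[0->1]=1 prod=3 -> [15 1 9 1]
Step 7: demand=4,sold=1 ship[2->3]=1 ship[1->2]=1 ship[0->1]=1 prod=3 -> [17 1 9 1]
Step 8: demand=4,sold=1 ship[2->3]=1 ship[1->2]=1 ship[0->1]=1 prod=3 -> [19 1 9 1]
Step 9: demand=4,sold=1 ship[2->3]=1 ship[1->2]=1 ship[0->1]=1 prod=3 -> [21 1 9 1]
Step 10: demand=4,sold=1 ship[2->3]=1 ship[1->2]=1 ship[0->1]=1 prod=3 -> [23 1 9 1]
Step 11: demand=4,sold=1 ship[2->3]=1 ship[1->2]=1 ship[0->1]=1 prod=3 -> [25 1 9 1]
Step 12: demand=4,sold=1 ship[2->3]=1 ship[1->2]=1 ship[0->1]=1 prod=3 -> [27 1 9 1]
First stockout at step 6

6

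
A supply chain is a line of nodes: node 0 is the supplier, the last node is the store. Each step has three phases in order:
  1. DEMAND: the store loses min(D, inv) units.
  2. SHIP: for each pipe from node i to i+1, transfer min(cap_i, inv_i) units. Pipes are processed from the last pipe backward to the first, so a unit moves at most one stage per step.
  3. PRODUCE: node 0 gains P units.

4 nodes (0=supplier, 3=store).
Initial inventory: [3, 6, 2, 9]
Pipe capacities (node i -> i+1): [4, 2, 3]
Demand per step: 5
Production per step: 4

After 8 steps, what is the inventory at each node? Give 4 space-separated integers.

Step 1: demand=5,sold=5 ship[2->3]=2 ship[1->2]=2 ship[0->1]=3 prod=4 -> inv=[4 7 2 6]
Step 2: demand=5,sold=5 ship[2->3]=2 ship[1->2]=2 ship[0->1]=4 prod=4 -> inv=[4 9 2 3]
Step 3: demand=5,sold=3 ship[2->3]=2 ship[1->2]=2 ship[0->1]=4 prod=4 -> inv=[4 11 2 2]
Step 4: demand=5,sold=2 ship[2->3]=2 ship[1->2]=2 ship[0->1]=4 prod=4 -> inv=[4 13 2 2]
Step 5: demand=5,sold=2 ship[2->3]=2 ship[1->2]=2 ship[0->1]=4 prod=4 -> inv=[4 15 2 2]
Step 6: demand=5,sold=2 ship[2->3]=2 ship[1->2]=2 ship[0->1]=4 prod=4 -> inv=[4 17 2 2]
Step 7: demand=5,sold=2 ship[2->3]=2 ship[1->2]=2 ship[0->1]=4 prod=4 -> inv=[4 19 2 2]
Step 8: demand=5,sold=2 ship[2->3]=2 ship[1->2]=2 ship[0->1]=4 prod=4 -> inv=[4 21 2 2]

4 21 2 2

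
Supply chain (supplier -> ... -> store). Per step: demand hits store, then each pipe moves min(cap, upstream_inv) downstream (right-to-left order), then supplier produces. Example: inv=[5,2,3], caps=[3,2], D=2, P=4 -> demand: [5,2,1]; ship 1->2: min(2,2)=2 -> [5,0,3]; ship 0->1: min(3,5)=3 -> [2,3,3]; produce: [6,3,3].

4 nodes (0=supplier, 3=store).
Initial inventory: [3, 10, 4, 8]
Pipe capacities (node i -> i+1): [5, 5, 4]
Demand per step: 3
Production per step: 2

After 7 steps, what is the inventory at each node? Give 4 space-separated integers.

Step 1: demand=3,sold=3 ship[2->3]=4 ship[1->2]=5 ship[0->1]=3 prod=2 -> inv=[2 8 5 9]
Step 2: demand=3,sold=3 ship[2->3]=4 ship[1->2]=5 ship[0->1]=2 prod=2 -> inv=[2 5 6 10]
Step 3: demand=3,sold=3 ship[2->3]=4 ship[1->2]=5 ship[0->1]=2 prod=2 -> inv=[2 2 7 11]
Step 4: demand=3,sold=3 ship[2->3]=4 ship[1->2]=2 ship[0->1]=2 prod=2 -> inv=[2 2 5 12]
Step 5: demand=3,sold=3 ship[2->3]=4 ship[1->2]=2 ship[0->1]=2 prod=2 -> inv=[2 2 3 13]
Step 6: demand=3,sold=3 ship[2->3]=3 ship[1->2]=2 ship[0->1]=2 prod=2 -> inv=[2 2 2 13]
Step 7: demand=3,sold=3 ship[2->3]=2 ship[1->2]=2 ship[0->1]=2 prod=2 -> inv=[2 2 2 12]

2 2 2 12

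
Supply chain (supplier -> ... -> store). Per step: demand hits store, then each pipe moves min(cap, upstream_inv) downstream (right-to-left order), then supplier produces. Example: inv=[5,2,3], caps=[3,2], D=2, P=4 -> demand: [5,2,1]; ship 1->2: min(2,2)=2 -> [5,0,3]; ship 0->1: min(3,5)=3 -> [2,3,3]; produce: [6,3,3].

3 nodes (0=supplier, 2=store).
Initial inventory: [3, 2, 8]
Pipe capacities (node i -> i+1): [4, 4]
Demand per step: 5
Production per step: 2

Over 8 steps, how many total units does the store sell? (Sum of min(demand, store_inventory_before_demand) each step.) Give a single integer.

Step 1: sold=5 (running total=5) -> [2 3 5]
Step 2: sold=5 (running total=10) -> [2 2 3]
Step 3: sold=3 (running total=13) -> [2 2 2]
Step 4: sold=2 (running total=15) -> [2 2 2]
Step 5: sold=2 (running total=17) -> [2 2 2]
Step 6: sold=2 (running total=19) -> [2 2 2]
Step 7: sold=2 (running total=21) -> [2 2 2]
Step 8: sold=2 (running total=23) -> [2 2 2]

Answer: 23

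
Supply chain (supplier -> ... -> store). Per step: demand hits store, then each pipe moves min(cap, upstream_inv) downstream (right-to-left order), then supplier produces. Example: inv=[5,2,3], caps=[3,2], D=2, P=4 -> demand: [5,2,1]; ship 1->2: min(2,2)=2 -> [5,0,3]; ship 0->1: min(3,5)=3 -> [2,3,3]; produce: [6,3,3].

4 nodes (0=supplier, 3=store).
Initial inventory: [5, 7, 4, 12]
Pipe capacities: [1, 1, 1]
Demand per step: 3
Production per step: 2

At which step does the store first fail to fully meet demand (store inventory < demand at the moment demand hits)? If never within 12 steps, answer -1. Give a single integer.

Step 1: demand=3,sold=3 ship[2->3]=1 ship[1->2]=1 ship[0->1]=1 prod=2 -> [6 7 4 10]
Step 2: demand=3,sold=3 ship[2->3]=1 ship[1->2]=1 ship[0->1]=1 prod=2 -> [7 7 4 8]
Step 3: demand=3,sold=3 ship[2->3]=1 ship[1->2]=1 ship[0->1]=1 prod=2 -> [8 7 4 6]
Step 4: demand=3,sold=3 ship[2->3]=1 ship[1->2]=1 ship[0->1]=1 prod=2 -> [9 7 4 4]
Step 5: demand=3,sold=3 ship[2->3]=1 ship[1->2]=1 ship[0->1]=1 prod=2 -> [10 7 4 2]
Step 6: demand=3,sold=2 ship[2->3]=1 ship[1->2]=1 ship[0->1]=1 prod=2 -> [11 7 4 1]
Step 7: demand=3,sold=1 ship[2->3]=1 ship[1->2]=1 ship[0->1]=1 prod=2 -> [12 7 4 1]
Step 8: demand=3,sold=1 ship[2->3]=1 ship[1->2]=1 ship[0->1]=1 prod=2 -> [13 7 4 1]
Step 9: demand=3,sold=1 ship[2->3]=1 ship[1->2]=1 ship[0->1]=1 prod=2 -> [14 7 4 1]
Step 10: demand=3,sold=1 ship[2->3]=1 ship[1->2]=1 ship[0->1]=1 prod=2 -> [15 7 4 1]
Step 11: demand=3,sold=1 ship[2->3]=1 ship[1->2]=1 ship[0->1]=1 prod=2 -> [16 7 4 1]
Step 12: demand=3,sold=1 ship[2->3]=1 ship[1->2]=1 ship[0->1]=1 prod=2 -> [17 7 4 1]
First stockout at step 6

6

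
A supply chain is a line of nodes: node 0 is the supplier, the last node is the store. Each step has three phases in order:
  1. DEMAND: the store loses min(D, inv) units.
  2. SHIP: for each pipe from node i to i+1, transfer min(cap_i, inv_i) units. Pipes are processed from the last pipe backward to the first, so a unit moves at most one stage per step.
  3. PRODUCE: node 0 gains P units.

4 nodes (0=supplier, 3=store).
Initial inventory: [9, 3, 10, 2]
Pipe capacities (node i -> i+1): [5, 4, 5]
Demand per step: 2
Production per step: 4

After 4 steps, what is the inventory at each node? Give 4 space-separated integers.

Step 1: demand=2,sold=2 ship[2->3]=5 ship[1->2]=3 ship[0->1]=5 prod=4 -> inv=[8 5 8 5]
Step 2: demand=2,sold=2 ship[2->3]=5 ship[1->2]=4 ship[0->1]=5 prod=4 -> inv=[7 6 7 8]
Step 3: demand=2,sold=2 ship[2->3]=5 ship[1->2]=4 ship[0->1]=5 prod=4 -> inv=[6 7 6 11]
Step 4: demand=2,sold=2 ship[2->3]=5 ship[1->2]=4 ship[0->1]=5 prod=4 -> inv=[5 8 5 14]

5 8 5 14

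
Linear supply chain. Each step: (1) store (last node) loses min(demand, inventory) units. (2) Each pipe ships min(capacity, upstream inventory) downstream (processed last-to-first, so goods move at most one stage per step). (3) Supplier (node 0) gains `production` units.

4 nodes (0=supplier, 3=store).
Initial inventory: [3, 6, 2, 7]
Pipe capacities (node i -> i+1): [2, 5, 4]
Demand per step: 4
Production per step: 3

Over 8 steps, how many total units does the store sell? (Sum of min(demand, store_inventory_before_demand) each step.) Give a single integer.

Step 1: sold=4 (running total=4) -> [4 3 5 5]
Step 2: sold=4 (running total=8) -> [5 2 4 5]
Step 3: sold=4 (running total=12) -> [6 2 2 5]
Step 4: sold=4 (running total=16) -> [7 2 2 3]
Step 5: sold=3 (running total=19) -> [8 2 2 2]
Step 6: sold=2 (running total=21) -> [9 2 2 2]
Step 7: sold=2 (running total=23) -> [10 2 2 2]
Step 8: sold=2 (running total=25) -> [11 2 2 2]

Answer: 25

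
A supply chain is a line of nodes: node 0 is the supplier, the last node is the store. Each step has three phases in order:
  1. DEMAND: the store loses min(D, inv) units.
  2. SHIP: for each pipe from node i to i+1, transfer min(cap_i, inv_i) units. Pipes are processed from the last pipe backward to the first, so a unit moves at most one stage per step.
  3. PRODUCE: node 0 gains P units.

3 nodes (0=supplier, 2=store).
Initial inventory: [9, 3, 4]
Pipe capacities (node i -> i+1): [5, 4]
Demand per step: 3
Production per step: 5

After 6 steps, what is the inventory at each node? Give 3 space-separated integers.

Step 1: demand=3,sold=3 ship[1->2]=3 ship[0->1]=5 prod=5 -> inv=[9 5 4]
Step 2: demand=3,sold=3 ship[1->2]=4 ship[0->1]=5 prod=5 -> inv=[9 6 5]
Step 3: demand=3,sold=3 ship[1->2]=4 ship[0->1]=5 prod=5 -> inv=[9 7 6]
Step 4: demand=3,sold=3 ship[1->2]=4 ship[0->1]=5 prod=5 -> inv=[9 8 7]
Step 5: demand=3,sold=3 ship[1->2]=4 ship[0->1]=5 prod=5 -> inv=[9 9 8]
Step 6: demand=3,sold=3 ship[1->2]=4 ship[0->1]=5 prod=5 -> inv=[9 10 9]

9 10 9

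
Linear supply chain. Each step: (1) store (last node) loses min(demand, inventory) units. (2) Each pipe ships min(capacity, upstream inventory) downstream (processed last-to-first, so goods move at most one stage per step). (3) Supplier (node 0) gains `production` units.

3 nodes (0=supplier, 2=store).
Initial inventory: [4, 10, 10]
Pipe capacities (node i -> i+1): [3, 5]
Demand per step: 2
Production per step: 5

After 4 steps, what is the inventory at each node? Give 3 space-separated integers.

Step 1: demand=2,sold=2 ship[1->2]=5 ship[0->1]=3 prod=5 -> inv=[6 8 13]
Step 2: demand=2,sold=2 ship[1->2]=5 ship[0->1]=3 prod=5 -> inv=[8 6 16]
Step 3: demand=2,sold=2 ship[1->2]=5 ship[0->1]=3 prod=5 -> inv=[10 4 19]
Step 4: demand=2,sold=2 ship[1->2]=4 ship[0->1]=3 prod=5 -> inv=[12 3 21]

12 3 21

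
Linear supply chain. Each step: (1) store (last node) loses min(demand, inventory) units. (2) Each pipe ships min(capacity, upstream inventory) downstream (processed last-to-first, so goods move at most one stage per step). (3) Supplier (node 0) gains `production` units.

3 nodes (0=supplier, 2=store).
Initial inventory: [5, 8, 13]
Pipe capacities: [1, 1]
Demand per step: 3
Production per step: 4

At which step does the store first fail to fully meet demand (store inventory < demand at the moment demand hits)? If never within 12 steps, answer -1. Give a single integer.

Step 1: demand=3,sold=3 ship[1->2]=1 ship[0->1]=1 prod=4 -> [8 8 11]
Step 2: demand=3,sold=3 ship[1->2]=1 ship[0->1]=1 prod=4 -> [11 8 9]
Step 3: demand=3,sold=3 ship[1->2]=1 ship[0->1]=1 prod=4 -> [14 8 7]
Step 4: demand=3,sold=3 ship[1->2]=1 ship[0->1]=1 prod=4 -> [17 8 5]
Step 5: demand=3,sold=3 ship[1->2]=1 ship[0->1]=1 prod=4 -> [20 8 3]
Step 6: demand=3,sold=3 ship[1->2]=1 ship[0->1]=1 prod=4 -> [23 8 1]
Step 7: demand=3,sold=1 ship[1->2]=1 ship[0->1]=1 prod=4 -> [26 8 1]
Step 8: demand=3,sold=1 ship[1->2]=1 ship[0->1]=1 prod=4 -> [29 8 1]
Step 9: demand=3,sold=1 ship[1->2]=1 ship[0->1]=1 prod=4 -> [32 8 1]
Step 10: demand=3,sold=1 ship[1->2]=1 ship[0->1]=1 prod=4 -> [35 8 1]
Step 11: demand=3,sold=1 ship[1->2]=1 ship[0->1]=1 prod=4 -> [38 8 1]
Step 12: demand=3,sold=1 ship[1->2]=1 ship[0->1]=1 prod=4 -> [41 8 1]
First stockout at step 7

7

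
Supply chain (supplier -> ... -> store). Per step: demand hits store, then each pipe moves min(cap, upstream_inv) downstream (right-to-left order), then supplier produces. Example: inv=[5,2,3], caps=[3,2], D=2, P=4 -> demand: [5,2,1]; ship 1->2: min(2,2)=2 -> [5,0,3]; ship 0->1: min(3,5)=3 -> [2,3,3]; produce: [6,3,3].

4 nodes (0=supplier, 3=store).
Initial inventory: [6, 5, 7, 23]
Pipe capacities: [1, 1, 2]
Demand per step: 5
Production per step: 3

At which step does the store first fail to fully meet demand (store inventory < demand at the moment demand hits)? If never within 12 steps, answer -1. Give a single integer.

Step 1: demand=5,sold=5 ship[2->3]=2 ship[1->2]=1 ship[0->1]=1 prod=3 -> [8 5 6 20]
Step 2: demand=5,sold=5 ship[2->3]=2 ship[1->2]=1 ship[0->1]=1 prod=3 -> [10 5 5 17]
Step 3: demand=5,sold=5 ship[2->3]=2 ship[1->2]=1 ship[0->1]=1 prod=3 -> [12 5 4 14]
Step 4: demand=5,sold=5 ship[2->3]=2 ship[1->2]=1 ship[0->1]=1 prod=3 -> [14 5 3 11]
Step 5: demand=5,sold=5 ship[2->3]=2 ship[1->2]=1 ship[0->1]=1 prod=3 -> [16 5 2 8]
Step 6: demand=5,sold=5 ship[2->3]=2 ship[1->2]=1 ship[0->1]=1 prod=3 -> [18 5 1 5]
Step 7: demand=5,sold=5 ship[2->3]=1 ship[1->2]=1 ship[0->1]=1 prod=3 -> [20 5 1 1]
Step 8: demand=5,sold=1 ship[2->3]=1 ship[1->2]=1 ship[0->1]=1 prod=3 -> [22 5 1 1]
Step 9: demand=5,sold=1 ship[2->3]=1 ship[1->2]=1 ship[0->1]=1 prod=3 -> [24 5 1 1]
Step 10: demand=5,sold=1 ship[2->3]=1 ship[1->2]=1 ship[0->1]=1 prod=3 -> [26 5 1 1]
Step 11: demand=5,sold=1 ship[2->3]=1 ship[1->2]=1 ship[0->1]=1 prod=3 -> [28 5 1 1]
Step 12: demand=5,sold=1 ship[2->3]=1 ship[1->2]=1 ship[0->1]=1 prod=3 -> [30 5 1 1]
First stockout at step 8

8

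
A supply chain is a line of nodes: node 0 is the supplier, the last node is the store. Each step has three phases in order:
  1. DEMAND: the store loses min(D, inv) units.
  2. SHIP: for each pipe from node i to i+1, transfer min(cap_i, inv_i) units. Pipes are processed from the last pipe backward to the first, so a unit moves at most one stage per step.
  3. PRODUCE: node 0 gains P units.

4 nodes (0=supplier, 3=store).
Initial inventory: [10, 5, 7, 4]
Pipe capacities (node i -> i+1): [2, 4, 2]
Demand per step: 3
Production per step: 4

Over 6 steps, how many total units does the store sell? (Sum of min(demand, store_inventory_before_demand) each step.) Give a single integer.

Step 1: sold=3 (running total=3) -> [12 3 9 3]
Step 2: sold=3 (running total=6) -> [14 2 10 2]
Step 3: sold=2 (running total=8) -> [16 2 10 2]
Step 4: sold=2 (running total=10) -> [18 2 10 2]
Step 5: sold=2 (running total=12) -> [20 2 10 2]
Step 6: sold=2 (running total=14) -> [22 2 10 2]

Answer: 14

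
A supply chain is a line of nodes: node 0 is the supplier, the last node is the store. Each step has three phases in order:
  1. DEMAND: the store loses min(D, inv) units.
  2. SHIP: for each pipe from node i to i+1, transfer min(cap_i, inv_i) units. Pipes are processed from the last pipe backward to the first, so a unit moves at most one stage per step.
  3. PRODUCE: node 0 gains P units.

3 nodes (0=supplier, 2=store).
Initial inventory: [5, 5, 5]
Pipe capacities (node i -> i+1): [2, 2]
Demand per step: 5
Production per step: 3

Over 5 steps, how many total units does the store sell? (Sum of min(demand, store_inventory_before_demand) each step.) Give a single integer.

Step 1: sold=5 (running total=5) -> [6 5 2]
Step 2: sold=2 (running total=7) -> [7 5 2]
Step 3: sold=2 (running total=9) -> [8 5 2]
Step 4: sold=2 (running total=11) -> [9 5 2]
Step 5: sold=2 (running total=13) -> [10 5 2]

Answer: 13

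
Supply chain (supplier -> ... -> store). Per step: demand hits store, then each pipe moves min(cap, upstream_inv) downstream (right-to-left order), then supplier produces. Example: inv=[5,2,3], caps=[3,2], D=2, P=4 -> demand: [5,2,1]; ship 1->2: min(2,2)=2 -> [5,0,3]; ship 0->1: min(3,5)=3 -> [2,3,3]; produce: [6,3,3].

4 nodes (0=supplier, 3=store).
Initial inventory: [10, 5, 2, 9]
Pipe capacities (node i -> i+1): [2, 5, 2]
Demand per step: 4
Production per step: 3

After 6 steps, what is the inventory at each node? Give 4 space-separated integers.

Step 1: demand=4,sold=4 ship[2->3]=2 ship[1->2]=5 ship[0->1]=2 prod=3 -> inv=[11 2 5 7]
Step 2: demand=4,sold=4 ship[2->3]=2 ship[1->2]=2 ship[0->1]=2 prod=3 -> inv=[12 2 5 5]
Step 3: demand=4,sold=4 ship[2->3]=2 ship[1->2]=2 ship[0->1]=2 prod=3 -> inv=[13 2 5 3]
Step 4: demand=4,sold=3 ship[2->3]=2 ship[1->2]=2 ship[0->1]=2 prod=3 -> inv=[14 2 5 2]
Step 5: demand=4,sold=2 ship[2->3]=2 ship[1->2]=2 ship[0->1]=2 prod=3 -> inv=[15 2 5 2]
Step 6: demand=4,sold=2 ship[2->3]=2 ship[1->2]=2 ship[0->1]=2 prod=3 -> inv=[16 2 5 2]

16 2 5 2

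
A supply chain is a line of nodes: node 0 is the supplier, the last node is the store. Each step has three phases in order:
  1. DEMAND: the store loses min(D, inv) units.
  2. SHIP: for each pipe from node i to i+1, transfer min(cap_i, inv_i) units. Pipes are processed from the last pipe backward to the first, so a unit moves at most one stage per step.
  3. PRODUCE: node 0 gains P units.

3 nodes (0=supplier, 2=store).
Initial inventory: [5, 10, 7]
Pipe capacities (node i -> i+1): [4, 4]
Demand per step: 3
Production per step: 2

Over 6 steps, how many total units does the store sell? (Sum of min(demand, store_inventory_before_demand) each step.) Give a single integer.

Step 1: sold=3 (running total=3) -> [3 10 8]
Step 2: sold=3 (running total=6) -> [2 9 9]
Step 3: sold=3 (running total=9) -> [2 7 10]
Step 4: sold=3 (running total=12) -> [2 5 11]
Step 5: sold=3 (running total=15) -> [2 3 12]
Step 6: sold=3 (running total=18) -> [2 2 12]

Answer: 18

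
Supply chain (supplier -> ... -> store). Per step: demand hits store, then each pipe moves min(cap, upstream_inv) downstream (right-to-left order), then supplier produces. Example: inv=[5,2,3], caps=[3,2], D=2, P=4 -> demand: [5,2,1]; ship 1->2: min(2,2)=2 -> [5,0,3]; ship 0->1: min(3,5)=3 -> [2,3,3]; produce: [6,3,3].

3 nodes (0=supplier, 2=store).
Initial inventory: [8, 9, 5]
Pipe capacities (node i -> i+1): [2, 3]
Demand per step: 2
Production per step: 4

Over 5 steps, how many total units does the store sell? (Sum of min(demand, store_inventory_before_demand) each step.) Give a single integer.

Step 1: sold=2 (running total=2) -> [10 8 6]
Step 2: sold=2 (running total=4) -> [12 7 7]
Step 3: sold=2 (running total=6) -> [14 6 8]
Step 4: sold=2 (running total=8) -> [16 5 9]
Step 5: sold=2 (running total=10) -> [18 4 10]

Answer: 10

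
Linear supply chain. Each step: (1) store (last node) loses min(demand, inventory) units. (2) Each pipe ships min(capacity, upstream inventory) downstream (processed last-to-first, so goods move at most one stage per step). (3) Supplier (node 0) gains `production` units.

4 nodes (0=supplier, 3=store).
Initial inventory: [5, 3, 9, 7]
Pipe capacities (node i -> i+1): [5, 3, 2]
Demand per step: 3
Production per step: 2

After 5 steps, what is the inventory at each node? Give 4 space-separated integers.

Step 1: demand=3,sold=3 ship[2->3]=2 ship[1->2]=3 ship[0->1]=5 prod=2 -> inv=[2 5 10 6]
Step 2: demand=3,sold=3 ship[2->3]=2 ship[1->2]=3 ship[0->1]=2 prod=2 -> inv=[2 4 11 5]
Step 3: demand=3,sold=3 ship[2->3]=2 ship[1->2]=3 ship[0->1]=2 prod=2 -> inv=[2 3 12 4]
Step 4: demand=3,sold=3 ship[2->3]=2 ship[1->2]=3 ship[0->1]=2 prod=2 -> inv=[2 2 13 3]
Step 5: demand=3,sold=3 ship[2->3]=2 ship[1->2]=2 ship[0->1]=2 prod=2 -> inv=[2 2 13 2]

2 2 13 2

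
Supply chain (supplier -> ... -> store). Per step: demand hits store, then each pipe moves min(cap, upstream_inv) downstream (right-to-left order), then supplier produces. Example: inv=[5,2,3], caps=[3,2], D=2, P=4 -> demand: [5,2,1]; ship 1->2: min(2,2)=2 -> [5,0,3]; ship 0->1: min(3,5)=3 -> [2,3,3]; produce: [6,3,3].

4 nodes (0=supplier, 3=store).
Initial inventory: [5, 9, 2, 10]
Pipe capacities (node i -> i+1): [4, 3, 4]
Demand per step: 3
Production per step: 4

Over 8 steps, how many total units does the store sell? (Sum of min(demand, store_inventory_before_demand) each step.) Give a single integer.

Answer: 24

Derivation:
Step 1: sold=3 (running total=3) -> [5 10 3 9]
Step 2: sold=3 (running total=6) -> [5 11 3 9]
Step 3: sold=3 (running total=9) -> [5 12 3 9]
Step 4: sold=3 (running total=12) -> [5 13 3 9]
Step 5: sold=3 (running total=15) -> [5 14 3 9]
Step 6: sold=3 (running total=18) -> [5 15 3 9]
Step 7: sold=3 (running total=21) -> [5 16 3 9]
Step 8: sold=3 (running total=24) -> [5 17 3 9]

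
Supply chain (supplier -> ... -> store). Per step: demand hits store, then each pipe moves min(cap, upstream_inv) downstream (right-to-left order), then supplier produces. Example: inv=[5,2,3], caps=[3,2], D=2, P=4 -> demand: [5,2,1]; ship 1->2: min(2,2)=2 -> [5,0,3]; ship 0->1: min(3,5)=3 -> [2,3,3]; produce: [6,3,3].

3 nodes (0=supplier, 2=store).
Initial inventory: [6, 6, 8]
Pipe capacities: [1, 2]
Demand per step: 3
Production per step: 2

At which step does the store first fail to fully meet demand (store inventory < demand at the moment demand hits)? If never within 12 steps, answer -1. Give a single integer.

Step 1: demand=3,sold=3 ship[1->2]=2 ship[0->1]=1 prod=2 -> [7 5 7]
Step 2: demand=3,sold=3 ship[1->2]=2 ship[0->1]=1 prod=2 -> [8 4 6]
Step 3: demand=3,sold=3 ship[1->2]=2 ship[0->1]=1 prod=2 -> [9 3 5]
Step 4: demand=3,sold=3 ship[1->2]=2 ship[0->1]=1 prod=2 -> [10 2 4]
Step 5: demand=3,sold=3 ship[1->2]=2 ship[0->1]=1 prod=2 -> [11 1 3]
Step 6: demand=3,sold=3 ship[1->2]=1 ship[0->1]=1 prod=2 -> [12 1 1]
Step 7: demand=3,sold=1 ship[1->2]=1 ship[0->1]=1 prod=2 -> [13 1 1]
Step 8: demand=3,sold=1 ship[1->2]=1 ship[0->1]=1 prod=2 -> [14 1 1]
Step 9: demand=3,sold=1 ship[1->2]=1 ship[0->1]=1 prod=2 -> [15 1 1]
Step 10: demand=3,sold=1 ship[1->2]=1 ship[0->1]=1 prod=2 -> [16 1 1]
Step 11: demand=3,sold=1 ship[1->2]=1 ship[0->1]=1 prod=2 -> [17 1 1]
Step 12: demand=3,sold=1 ship[1->2]=1 ship[0->1]=1 prod=2 -> [18 1 1]
First stockout at step 7

7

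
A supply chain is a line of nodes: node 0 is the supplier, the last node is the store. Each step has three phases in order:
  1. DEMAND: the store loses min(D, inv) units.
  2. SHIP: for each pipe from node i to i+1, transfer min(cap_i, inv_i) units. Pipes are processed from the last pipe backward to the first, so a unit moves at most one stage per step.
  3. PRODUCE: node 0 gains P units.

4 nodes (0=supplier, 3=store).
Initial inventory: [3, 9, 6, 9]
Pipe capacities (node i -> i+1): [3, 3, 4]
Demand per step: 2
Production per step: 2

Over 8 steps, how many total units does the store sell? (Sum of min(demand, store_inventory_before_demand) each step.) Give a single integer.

Answer: 16

Derivation:
Step 1: sold=2 (running total=2) -> [2 9 5 11]
Step 2: sold=2 (running total=4) -> [2 8 4 13]
Step 3: sold=2 (running total=6) -> [2 7 3 15]
Step 4: sold=2 (running total=8) -> [2 6 3 16]
Step 5: sold=2 (running total=10) -> [2 5 3 17]
Step 6: sold=2 (running total=12) -> [2 4 3 18]
Step 7: sold=2 (running total=14) -> [2 3 3 19]
Step 8: sold=2 (running total=16) -> [2 2 3 20]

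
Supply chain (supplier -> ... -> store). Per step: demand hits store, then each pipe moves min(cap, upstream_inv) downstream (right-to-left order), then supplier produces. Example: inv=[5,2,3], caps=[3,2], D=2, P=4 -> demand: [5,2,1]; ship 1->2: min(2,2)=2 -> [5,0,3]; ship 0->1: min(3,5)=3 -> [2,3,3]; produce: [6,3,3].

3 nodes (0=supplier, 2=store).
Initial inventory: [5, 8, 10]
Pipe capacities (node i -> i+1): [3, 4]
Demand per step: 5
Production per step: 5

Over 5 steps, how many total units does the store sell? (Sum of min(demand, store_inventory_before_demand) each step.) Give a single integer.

Step 1: sold=5 (running total=5) -> [7 7 9]
Step 2: sold=5 (running total=10) -> [9 6 8]
Step 3: sold=5 (running total=15) -> [11 5 7]
Step 4: sold=5 (running total=20) -> [13 4 6]
Step 5: sold=5 (running total=25) -> [15 3 5]

Answer: 25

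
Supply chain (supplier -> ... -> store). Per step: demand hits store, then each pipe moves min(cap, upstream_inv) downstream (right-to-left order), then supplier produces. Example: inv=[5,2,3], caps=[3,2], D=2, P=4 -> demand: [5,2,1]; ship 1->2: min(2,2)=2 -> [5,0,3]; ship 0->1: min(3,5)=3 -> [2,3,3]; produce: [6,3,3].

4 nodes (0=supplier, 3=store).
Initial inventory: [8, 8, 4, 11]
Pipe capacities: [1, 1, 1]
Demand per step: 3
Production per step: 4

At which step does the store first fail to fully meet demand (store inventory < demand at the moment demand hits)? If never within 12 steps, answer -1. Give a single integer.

Step 1: demand=3,sold=3 ship[2->3]=1 ship[1->2]=1 ship[0->1]=1 prod=4 -> [11 8 4 9]
Step 2: demand=3,sold=3 ship[2->3]=1 ship[1->2]=1 ship[0->1]=1 prod=4 -> [14 8 4 7]
Step 3: demand=3,sold=3 ship[2->3]=1 ship[1->2]=1 ship[0->1]=1 prod=4 -> [17 8 4 5]
Step 4: demand=3,sold=3 ship[2->3]=1 ship[1->2]=1 ship[0->1]=1 prod=4 -> [20 8 4 3]
Step 5: demand=3,sold=3 ship[2->3]=1 ship[1->2]=1 ship[0->1]=1 prod=4 -> [23 8 4 1]
Step 6: demand=3,sold=1 ship[2->3]=1 ship[1->2]=1 ship[0->1]=1 prod=4 -> [26 8 4 1]
Step 7: demand=3,sold=1 ship[2->3]=1 ship[1->2]=1 ship[0->1]=1 prod=4 -> [29 8 4 1]
Step 8: demand=3,sold=1 ship[2->3]=1 ship[1->2]=1 ship[0->1]=1 prod=4 -> [32 8 4 1]
Step 9: demand=3,sold=1 ship[2->3]=1 ship[1->2]=1 ship[0->1]=1 prod=4 -> [35 8 4 1]
Step 10: demand=3,sold=1 ship[2->3]=1 ship[1->2]=1 ship[0->1]=1 prod=4 -> [38 8 4 1]
Step 11: demand=3,sold=1 ship[2->3]=1 ship[1->2]=1 ship[0->1]=1 prod=4 -> [41 8 4 1]
Step 12: demand=3,sold=1 ship[2->3]=1 ship[1->2]=1 ship[0->1]=1 prod=4 -> [44 8 4 1]
First stockout at step 6

6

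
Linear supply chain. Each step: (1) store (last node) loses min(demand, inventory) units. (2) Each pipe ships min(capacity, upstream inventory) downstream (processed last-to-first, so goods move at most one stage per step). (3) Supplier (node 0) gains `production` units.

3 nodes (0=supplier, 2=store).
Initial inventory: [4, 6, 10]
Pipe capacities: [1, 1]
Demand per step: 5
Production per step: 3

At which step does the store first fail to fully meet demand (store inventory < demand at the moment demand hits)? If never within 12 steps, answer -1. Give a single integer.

Step 1: demand=5,sold=5 ship[1->2]=1 ship[0->1]=1 prod=3 -> [6 6 6]
Step 2: demand=5,sold=5 ship[1->2]=1 ship[0->1]=1 prod=3 -> [8 6 2]
Step 3: demand=5,sold=2 ship[1->2]=1 ship[0->1]=1 prod=3 -> [10 6 1]
Step 4: demand=5,sold=1 ship[1->2]=1 ship[0->1]=1 prod=3 -> [12 6 1]
Step 5: demand=5,sold=1 ship[1->2]=1 ship[0->1]=1 prod=3 -> [14 6 1]
Step 6: demand=5,sold=1 ship[1->2]=1 ship[0->1]=1 prod=3 -> [16 6 1]
Step 7: demand=5,sold=1 ship[1->2]=1 ship[0->1]=1 prod=3 -> [18 6 1]
Step 8: demand=5,sold=1 ship[1->2]=1 ship[0->1]=1 prod=3 -> [20 6 1]
Step 9: demand=5,sold=1 ship[1->2]=1 ship[0->1]=1 prod=3 -> [22 6 1]
Step 10: demand=5,sold=1 ship[1->2]=1 ship[0->1]=1 prod=3 -> [24 6 1]
Step 11: demand=5,sold=1 ship[1->2]=1 ship[0->1]=1 prod=3 -> [26 6 1]
Step 12: demand=5,sold=1 ship[1->2]=1 ship[0->1]=1 prod=3 -> [28 6 1]
First stockout at step 3

3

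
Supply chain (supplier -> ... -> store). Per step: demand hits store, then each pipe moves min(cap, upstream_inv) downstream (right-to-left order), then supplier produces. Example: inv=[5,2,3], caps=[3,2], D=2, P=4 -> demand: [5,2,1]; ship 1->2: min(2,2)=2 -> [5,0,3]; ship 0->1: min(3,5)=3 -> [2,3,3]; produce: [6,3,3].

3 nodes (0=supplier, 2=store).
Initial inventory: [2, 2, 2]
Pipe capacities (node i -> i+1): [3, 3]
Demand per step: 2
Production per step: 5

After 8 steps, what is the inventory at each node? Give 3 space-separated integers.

Step 1: demand=2,sold=2 ship[1->2]=2 ship[0->1]=2 prod=5 -> inv=[5 2 2]
Step 2: demand=2,sold=2 ship[1->2]=2 ship[0->1]=3 prod=5 -> inv=[7 3 2]
Step 3: demand=2,sold=2 ship[1->2]=3 ship[0->1]=3 prod=5 -> inv=[9 3 3]
Step 4: demand=2,sold=2 ship[1->2]=3 ship[0->1]=3 prod=5 -> inv=[11 3 4]
Step 5: demand=2,sold=2 ship[1->2]=3 ship[0->1]=3 prod=5 -> inv=[13 3 5]
Step 6: demand=2,sold=2 ship[1->2]=3 ship[0->1]=3 prod=5 -> inv=[15 3 6]
Step 7: demand=2,sold=2 ship[1->2]=3 ship[0->1]=3 prod=5 -> inv=[17 3 7]
Step 8: demand=2,sold=2 ship[1->2]=3 ship[0->1]=3 prod=5 -> inv=[19 3 8]

19 3 8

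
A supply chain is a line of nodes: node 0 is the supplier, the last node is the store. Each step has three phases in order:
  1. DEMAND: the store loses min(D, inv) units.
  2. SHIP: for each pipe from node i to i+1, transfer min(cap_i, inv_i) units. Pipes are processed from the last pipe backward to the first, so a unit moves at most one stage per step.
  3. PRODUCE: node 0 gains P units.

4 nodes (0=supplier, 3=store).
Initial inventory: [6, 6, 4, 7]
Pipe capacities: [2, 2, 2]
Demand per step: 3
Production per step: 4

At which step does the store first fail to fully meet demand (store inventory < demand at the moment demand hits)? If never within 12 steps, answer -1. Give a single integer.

Step 1: demand=3,sold=3 ship[2->3]=2 ship[1->2]=2 ship[0->1]=2 prod=4 -> [8 6 4 6]
Step 2: demand=3,sold=3 ship[2->3]=2 ship[1->2]=2 ship[0->1]=2 prod=4 -> [10 6 4 5]
Step 3: demand=3,sold=3 ship[2->3]=2 ship[1->2]=2 ship[0->1]=2 prod=4 -> [12 6 4 4]
Step 4: demand=3,sold=3 ship[2->3]=2 ship[1->2]=2 ship[0->1]=2 prod=4 -> [14 6 4 3]
Step 5: demand=3,sold=3 ship[2->3]=2 ship[1->2]=2 ship[0->1]=2 prod=4 -> [16 6 4 2]
Step 6: demand=3,sold=2 ship[2->3]=2 ship[1->2]=2 ship[0->1]=2 prod=4 -> [18 6 4 2]
Step 7: demand=3,sold=2 ship[2->3]=2 ship[1->2]=2 ship[0->1]=2 prod=4 -> [20 6 4 2]
Step 8: demand=3,sold=2 ship[2->3]=2 ship[1->2]=2 ship[0->1]=2 prod=4 -> [22 6 4 2]
Step 9: demand=3,sold=2 ship[2->3]=2 ship[1->2]=2 ship[0->1]=2 prod=4 -> [24 6 4 2]
Step 10: demand=3,sold=2 ship[2->3]=2 ship[1->2]=2 ship[0->1]=2 prod=4 -> [26 6 4 2]
Step 11: demand=3,sold=2 ship[2->3]=2 ship[1->2]=2 ship[0->1]=2 prod=4 -> [28 6 4 2]
Step 12: demand=3,sold=2 ship[2->3]=2 ship[1->2]=2 ship[0->1]=2 prod=4 -> [30 6 4 2]
First stockout at step 6

6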